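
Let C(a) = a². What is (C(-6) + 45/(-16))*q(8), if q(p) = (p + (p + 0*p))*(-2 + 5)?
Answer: 1593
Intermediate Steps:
q(p) = 6*p (q(p) = (p + (p + 0))*3 = (p + p)*3 = (2*p)*3 = 6*p)
(C(-6) + 45/(-16))*q(8) = ((-6)² + 45/(-16))*(6*8) = (36 + 45*(-1/16))*48 = (36 - 45/16)*48 = (531/16)*48 = 1593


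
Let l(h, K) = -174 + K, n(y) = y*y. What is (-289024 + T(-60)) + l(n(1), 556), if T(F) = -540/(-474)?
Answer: -22802628/79 ≈ -2.8864e+5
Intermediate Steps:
T(F) = 90/79 (T(F) = -540*(-1/474) = 90/79)
n(y) = y²
(-289024 + T(-60)) + l(n(1), 556) = (-289024 + 90/79) + (-174 + 556) = -22832806/79 + 382 = -22802628/79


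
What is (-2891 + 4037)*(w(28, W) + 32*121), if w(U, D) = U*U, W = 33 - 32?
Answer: 5335776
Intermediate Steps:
W = 1
w(U, D) = U**2
(-2891 + 4037)*(w(28, W) + 32*121) = (-2891 + 4037)*(28**2 + 32*121) = 1146*(784 + 3872) = 1146*4656 = 5335776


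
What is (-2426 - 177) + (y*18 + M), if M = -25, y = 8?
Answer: -2484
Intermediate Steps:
(-2426 - 177) + (y*18 + M) = (-2426 - 177) + (8*18 - 25) = -2603 + (144 - 25) = -2603 + 119 = -2484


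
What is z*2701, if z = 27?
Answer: 72927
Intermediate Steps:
z*2701 = 27*2701 = 72927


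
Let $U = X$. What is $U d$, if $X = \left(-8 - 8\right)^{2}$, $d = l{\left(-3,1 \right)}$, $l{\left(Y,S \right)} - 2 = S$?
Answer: $768$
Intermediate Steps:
$l{\left(Y,S \right)} = 2 + S$
$d = 3$ ($d = 2 + 1 = 3$)
$X = 256$ ($X = \left(-16\right)^{2} = 256$)
$U = 256$
$U d = 256 \cdot 3 = 768$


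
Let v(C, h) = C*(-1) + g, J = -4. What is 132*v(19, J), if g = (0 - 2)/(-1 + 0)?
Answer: -2244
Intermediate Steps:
g = 2 (g = -2/(-1) = -2*(-1) = 2)
v(C, h) = 2 - C (v(C, h) = C*(-1) + 2 = -C + 2 = 2 - C)
132*v(19, J) = 132*(2 - 1*19) = 132*(2 - 19) = 132*(-17) = -2244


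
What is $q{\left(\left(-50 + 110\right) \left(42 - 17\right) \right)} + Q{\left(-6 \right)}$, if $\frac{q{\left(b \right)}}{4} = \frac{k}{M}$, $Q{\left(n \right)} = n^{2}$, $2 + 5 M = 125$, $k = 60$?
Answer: $\frac{1876}{41} \approx 45.756$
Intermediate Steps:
$M = \frac{123}{5}$ ($M = - \frac{2}{5} + \frac{1}{5} \cdot 125 = - \frac{2}{5} + 25 = \frac{123}{5} \approx 24.6$)
$q{\left(b \right)} = \frac{400}{41}$ ($q{\left(b \right)} = 4 \frac{60}{\frac{123}{5}} = 4 \cdot 60 \cdot \frac{5}{123} = 4 \cdot \frac{100}{41} = \frac{400}{41}$)
$q{\left(\left(-50 + 110\right) \left(42 - 17\right) \right)} + Q{\left(-6 \right)} = \frac{400}{41} + \left(-6\right)^{2} = \frac{400}{41} + 36 = \frac{1876}{41}$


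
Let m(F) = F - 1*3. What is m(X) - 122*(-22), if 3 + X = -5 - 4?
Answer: 2669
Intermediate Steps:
X = -12 (X = -3 + (-5 - 4) = -3 - 9 = -12)
m(F) = -3 + F (m(F) = F - 3 = -3 + F)
m(X) - 122*(-22) = (-3 - 12) - 122*(-22) = -15 + 2684 = 2669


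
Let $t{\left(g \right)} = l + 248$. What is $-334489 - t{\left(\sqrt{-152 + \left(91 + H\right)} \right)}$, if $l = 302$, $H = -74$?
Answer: $-335039$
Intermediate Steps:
$t{\left(g \right)} = 550$ ($t{\left(g \right)} = 302 + 248 = 550$)
$-334489 - t{\left(\sqrt{-152 + \left(91 + H\right)} \right)} = -334489 - 550 = -335039$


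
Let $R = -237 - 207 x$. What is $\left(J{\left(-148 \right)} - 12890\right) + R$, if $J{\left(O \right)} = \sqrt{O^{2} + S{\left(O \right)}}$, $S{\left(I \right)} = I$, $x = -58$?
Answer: $-1121 + 14 \sqrt{111} \approx -973.5$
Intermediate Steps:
$J{\left(O \right)} = \sqrt{O + O^{2}}$ ($J{\left(O \right)} = \sqrt{O^{2} + O} = \sqrt{O + O^{2}}$)
$R = 11769$ ($R = -237 - -12006 = -237 + 12006 = 11769$)
$\left(J{\left(-148 \right)} - 12890\right) + R = \left(\sqrt{- 148 \left(1 - 148\right)} - 12890\right) + 11769 = \left(\sqrt{\left(-148\right) \left(-147\right)} - 12890\right) + 11769 = \left(\sqrt{21756} - 12890\right) + 11769 = \left(14 \sqrt{111} - 12890\right) + 11769 = \left(-12890 + 14 \sqrt{111}\right) + 11769 = -1121 + 14 \sqrt{111}$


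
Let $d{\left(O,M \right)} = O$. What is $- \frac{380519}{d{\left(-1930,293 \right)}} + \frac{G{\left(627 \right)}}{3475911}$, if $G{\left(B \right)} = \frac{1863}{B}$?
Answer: $\frac{92144629453537}{467359406690} \approx 197.16$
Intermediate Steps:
$- \frac{380519}{d{\left(-1930,293 \right)}} + \frac{G{\left(627 \right)}}{3475911} = - \frac{380519}{-1930} + \frac{1863 \cdot \frac{1}{627}}{3475911} = \left(-380519\right) \left(- \frac{1}{1930}\right) + 1863 \cdot \frac{1}{627} \cdot \frac{1}{3475911} = \frac{380519}{1930} + \frac{621}{209} \cdot \frac{1}{3475911} = \frac{380519}{1930} + \frac{207}{242155133} = \frac{92144629453537}{467359406690}$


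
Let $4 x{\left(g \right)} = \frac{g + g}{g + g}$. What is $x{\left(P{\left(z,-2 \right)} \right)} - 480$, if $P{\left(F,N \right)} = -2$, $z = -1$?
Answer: $- \frac{1919}{4} \approx -479.75$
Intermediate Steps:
$x{\left(g \right)} = \frac{1}{4}$ ($x{\left(g \right)} = \frac{\left(g + g\right) \frac{1}{g + g}}{4} = \frac{2 g \frac{1}{2 g}}{4} = \frac{1}{4} \cdot 1 = \frac{1}{4}$)
$x{\left(P{\left(z,-2 \right)} \right)} - 480 = \frac{1}{4} - 480 = - \frac{1919}{4}$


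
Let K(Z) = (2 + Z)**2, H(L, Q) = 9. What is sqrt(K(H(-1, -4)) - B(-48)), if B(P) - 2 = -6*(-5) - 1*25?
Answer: sqrt(114) ≈ 10.677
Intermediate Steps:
B(P) = 7 (B(P) = 2 + (-6*(-5) - 1*25) = 2 + (30 - 25) = 2 + 5 = 7)
sqrt(K(H(-1, -4)) - B(-48)) = sqrt((2 + 9)**2 - 1*7) = sqrt(11**2 - 7) = sqrt(121 - 7) = sqrt(114)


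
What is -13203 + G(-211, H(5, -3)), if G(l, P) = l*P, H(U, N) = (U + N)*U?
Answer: -15313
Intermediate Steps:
H(U, N) = U*(N + U) (H(U, N) = (N + U)*U = U*(N + U))
G(l, P) = P*l
-13203 + G(-211, H(5, -3)) = -13203 + (5*(-3 + 5))*(-211) = -13203 + (5*2)*(-211) = -13203 + 10*(-211) = -13203 - 2110 = -15313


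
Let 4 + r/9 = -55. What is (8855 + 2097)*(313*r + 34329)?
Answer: -1444284048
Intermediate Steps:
r = -531 (r = -36 + 9*(-55) = -36 - 495 = -531)
(8855 + 2097)*(313*r + 34329) = (8855 + 2097)*(313*(-531) + 34329) = 10952*(-166203 + 34329) = 10952*(-131874) = -1444284048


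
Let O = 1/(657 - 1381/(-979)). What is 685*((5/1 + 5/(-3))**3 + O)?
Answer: 441558146605/17403768 ≈ 25371.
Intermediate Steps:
O = 979/644584 (O = 1/(657 - 1381*(-1/979)) = 1/(657 + 1381/979) = 1/(644584/979) = 979/644584 ≈ 0.0015188)
685*((5/1 + 5/(-3))**3 + O) = 685*((5/1 + 5/(-3))**3 + 979/644584) = 685*((5*1 + 5*(-1/3))**3 + 979/644584) = 685*((5 - 5/3)**3 + 979/644584) = 685*((10/3)**3 + 979/644584) = 685*(1000/27 + 979/644584) = 685*(644610433/17403768) = 441558146605/17403768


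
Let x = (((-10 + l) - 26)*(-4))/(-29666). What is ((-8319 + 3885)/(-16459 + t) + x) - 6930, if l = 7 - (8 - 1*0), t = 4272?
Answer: -178952806478/25824253 ≈ -6929.6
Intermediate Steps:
l = -1 (l = 7 - (8 + 0) = 7 - 1*8 = 7 - 8 = -1)
x = -74/14833 (x = (((-10 - 1) - 26)*(-4))/(-29666) = ((-11 - 26)*(-4))*(-1/29666) = -37*(-4)*(-1/29666) = 148*(-1/29666) = -74/14833 ≈ -0.0049889)
((-8319 + 3885)/(-16459 + t) + x) - 6930 = ((-8319 + 3885)/(-16459 + 4272) - 74/14833) - 6930 = (-4434/(-12187) - 74/14833) - 6930 = (-4434*(-1/12187) - 74/14833) - 6930 = (4434/12187 - 74/14833) - 6930 = 9266812/25824253 - 6930 = -178952806478/25824253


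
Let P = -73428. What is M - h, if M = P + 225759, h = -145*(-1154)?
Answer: -14999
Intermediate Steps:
h = 167330
M = 152331 (M = -73428 + 225759 = 152331)
M - h = 152331 - 1*167330 = 152331 - 167330 = -14999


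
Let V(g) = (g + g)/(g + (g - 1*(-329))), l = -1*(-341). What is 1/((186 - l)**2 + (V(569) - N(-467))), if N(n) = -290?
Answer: 1467/35671243 ≈ 4.1126e-5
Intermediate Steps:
l = 341
V(g) = 2*g/(329 + 2*g) (V(g) = (2*g)/(g + (g + 329)) = (2*g)/(g + (329 + g)) = (2*g)/(329 + 2*g) = 2*g/(329 + 2*g))
1/((186 - l)**2 + (V(569) - N(-467))) = 1/((186 - 1*341)**2 + (2*569/(329 + 2*569) - 1*(-290))) = 1/((186 - 341)**2 + (2*569/(329 + 1138) + 290)) = 1/((-155)**2 + (2*569/1467 + 290)) = 1/(24025 + (2*569*(1/1467) + 290)) = 1/(24025 + (1138/1467 + 290)) = 1/(24025 + 426568/1467) = 1/(35671243/1467) = 1467/35671243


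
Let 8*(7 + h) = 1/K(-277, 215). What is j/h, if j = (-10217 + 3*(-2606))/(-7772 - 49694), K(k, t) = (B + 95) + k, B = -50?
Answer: -16736480/373327869 ≈ -0.044831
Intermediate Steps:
K(k, t) = 45 + k (K(k, t) = (-50 + 95) + k = 45 + k)
h = -12993/1856 (h = -7 + 1/(8*(45 - 277)) = -7 + (1/8)/(-232) = -7 + (1/8)*(-1/232) = -7 - 1/1856 = -12993/1856 ≈ -7.0005)
j = 18035/57466 (j = (-10217 - 7818)/(-57466) = -18035*(-1/57466) = 18035/57466 ≈ 0.31384)
j/h = 18035/(57466*(-12993/1856)) = (18035/57466)*(-1856/12993) = -16736480/373327869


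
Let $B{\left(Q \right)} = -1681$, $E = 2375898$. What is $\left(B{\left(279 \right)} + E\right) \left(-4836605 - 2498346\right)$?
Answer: $-17414765358367$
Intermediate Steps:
$\left(B{\left(279 \right)} + E\right) \left(-4836605 - 2498346\right) = \left(-1681 + 2375898\right) \left(-4836605 - 2498346\right) = 2374217 \left(-7334951\right) = -17414765358367$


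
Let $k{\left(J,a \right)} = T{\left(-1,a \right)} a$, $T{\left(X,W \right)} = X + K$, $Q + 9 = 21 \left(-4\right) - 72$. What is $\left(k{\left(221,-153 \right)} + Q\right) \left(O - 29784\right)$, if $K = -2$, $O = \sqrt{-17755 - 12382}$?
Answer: $-8756496 + 294 i \sqrt{30137} \approx -8.7565 \cdot 10^{6} + 51038.0 i$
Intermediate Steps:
$O = i \sqrt{30137}$ ($O = \sqrt{-30137} = i \sqrt{30137} \approx 173.6 i$)
$Q = -165$ ($Q = -9 + \left(21 \left(-4\right) - 72\right) = -9 - 156 = -165$)
$T{\left(X,W \right)} = -2 + X$ ($T{\left(X,W \right)} = X - 2 = -2 + X$)
$k{\left(J,a \right)} = - 3 a$ ($k{\left(J,a \right)} = \left(-2 - 1\right) a = - 3 a$)
$\left(k{\left(221,-153 \right)} + Q\right) \left(O - 29784\right) = \left(\left(-3\right) \left(-153\right) - 165\right) \left(i \sqrt{30137} - 29784\right) = \left(459 - 165\right) \left(-29784 + i \sqrt{30137}\right) = 294 \left(-29784 + i \sqrt{30137}\right) = -8756496 + 294 i \sqrt{30137}$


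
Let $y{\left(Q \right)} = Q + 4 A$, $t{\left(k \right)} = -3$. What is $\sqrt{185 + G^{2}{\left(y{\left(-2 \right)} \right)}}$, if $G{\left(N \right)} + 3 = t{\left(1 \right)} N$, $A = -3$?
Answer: $\sqrt{1706} \approx 41.304$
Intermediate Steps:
$y{\left(Q \right)} = -12 + Q$ ($y{\left(Q \right)} = Q + 4 \left(-3\right) = Q - 12 = -12 + Q$)
$G{\left(N \right)} = -3 - 3 N$
$\sqrt{185 + G^{2}{\left(y{\left(-2 \right)} \right)}} = \sqrt{185 + \left(-3 - 3 \left(-12 - 2\right)\right)^{2}} = \sqrt{185 + \left(-3 - -42\right)^{2}} = \sqrt{185 + \left(-3 + 42\right)^{2}} = \sqrt{185 + 39^{2}} = \sqrt{185 + 1521} = \sqrt{1706}$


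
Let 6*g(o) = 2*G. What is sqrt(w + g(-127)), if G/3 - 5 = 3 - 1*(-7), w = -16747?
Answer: 2*I*sqrt(4183) ≈ 129.35*I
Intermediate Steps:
G = 45 (G = 15 + 3*(3 - 1*(-7)) = 15 + 3*(3 + 7) = 15 + 3*10 = 15 + 30 = 45)
g(o) = 15 (g(o) = (2*45)/6 = (1/6)*90 = 15)
sqrt(w + g(-127)) = sqrt(-16747 + 15) = sqrt(-16732) = 2*I*sqrt(4183)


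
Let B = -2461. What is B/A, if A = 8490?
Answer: -2461/8490 ≈ -0.28987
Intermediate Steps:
B/A = -2461/8490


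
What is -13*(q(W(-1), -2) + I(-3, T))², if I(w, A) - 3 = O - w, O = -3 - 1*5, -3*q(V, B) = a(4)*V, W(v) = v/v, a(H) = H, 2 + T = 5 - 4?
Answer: -1300/9 ≈ -144.44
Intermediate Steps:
T = -1 (T = -2 + (5 - 4) = -2 + 1 = -1)
W(v) = 1
q(V, B) = -4*V/3
O = -8 (O = -3 - 5 = -8)
I(w, A) = -5 - w (I(w, A) = 3 + (-8 - w) = -5 - w)
-13*(q(W(-1), -2) + I(-3, T))² = -13*(-4/3*1 + (-5 - 1*(-3)))² = -13*(-4/3 + (-5 + 3))² = -13*(-4/3 - 2)² = -13*(-10/3)² = -13*100/9 = -1300/9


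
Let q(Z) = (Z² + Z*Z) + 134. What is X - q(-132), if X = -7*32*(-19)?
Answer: -30726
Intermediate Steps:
X = 4256 (X = -224*(-19) = 4256)
q(Z) = 134 + 2*Z² (q(Z) = (Z² + Z²) + 134 = 2*Z² + 134 = 134 + 2*Z²)
X - q(-132) = 4256 - (134 + 2*(-132)²) = 4256 - (134 + 2*17424) = 4256 - (134 + 34848) = 4256 - 1*34982 = 4256 - 34982 = -30726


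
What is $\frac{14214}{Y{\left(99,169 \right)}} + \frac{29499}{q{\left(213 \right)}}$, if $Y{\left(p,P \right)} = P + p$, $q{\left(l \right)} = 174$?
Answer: $\frac{432457}{1943} \approx 222.57$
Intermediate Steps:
$\frac{14214}{Y{\left(99,169 \right)}} + \frac{29499}{q{\left(213 \right)}} = \frac{14214}{169 + 99} + \frac{29499}{174} = \frac{14214}{268} + 29499 \cdot \frac{1}{174} = 14214 \cdot \frac{1}{268} + \frac{9833}{58} = \frac{7107}{134} + \frac{9833}{58} = \frac{432457}{1943}$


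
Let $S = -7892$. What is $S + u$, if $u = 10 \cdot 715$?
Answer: $-742$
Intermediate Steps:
$u = 7150$
$S + u = -7892 + 7150 = -742$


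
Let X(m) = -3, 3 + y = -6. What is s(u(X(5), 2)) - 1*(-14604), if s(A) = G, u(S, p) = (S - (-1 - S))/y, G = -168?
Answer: 14436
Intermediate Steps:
y = -9 (y = -3 - 6 = -9)
u(S, p) = -⅑ - 2*S/9 (u(S, p) = (S - (-1 - S))/(-9) = (S + (1 + S))*(-⅑) = (1 + 2*S)*(-⅑) = -⅑ - 2*S/9)
s(A) = -168
s(u(X(5), 2)) - 1*(-14604) = -168 - 1*(-14604) = -168 + 14604 = 14436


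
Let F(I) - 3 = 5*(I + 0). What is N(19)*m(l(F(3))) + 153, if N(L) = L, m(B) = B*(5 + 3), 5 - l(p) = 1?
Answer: 761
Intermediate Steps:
F(I) = 3 + 5*I (F(I) = 3 + 5*(I + 0) = 3 + 5*I)
l(p) = 4 (l(p) = 5 - 1*1 = 5 - 1 = 4)
m(B) = 8*B (m(B) = B*8 = 8*B)
N(19)*m(l(F(3))) + 153 = 19*(8*4) + 153 = 19*32 + 153 = 608 + 153 = 761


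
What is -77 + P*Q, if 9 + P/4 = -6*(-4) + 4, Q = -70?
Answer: -5397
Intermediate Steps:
P = 76 (P = -36 + 4*(-6*(-4) + 4) = -36 + 4*(24 + 4) = -36 + 4*28 = -36 + 112 = 76)
-77 + P*Q = -77 + 76*(-70) = -77 - 5320 = -5397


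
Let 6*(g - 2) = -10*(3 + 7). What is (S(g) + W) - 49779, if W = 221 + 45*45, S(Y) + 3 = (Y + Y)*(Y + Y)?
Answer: -420080/9 ≈ -46676.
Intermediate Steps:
g = -44/3 (g = 2 + (-10*(3 + 7))/6 = 2 + (-10*10)/6 = 2 + (⅙)*(-100) = 2 - 50/3 = -44/3 ≈ -14.667)
S(Y) = -3 + 4*Y² (S(Y) = -3 + (Y + Y)*(Y + Y) = -3 + (2*Y)*(2*Y) = -3 + 4*Y²)
W = 2246 (W = 221 + 2025 = 2246)
(S(g) + W) - 49779 = ((-3 + 4*(-44/3)²) + 2246) - 49779 = ((-3 + 4*(1936/9)) + 2246) - 49779 = ((-3 + 7744/9) + 2246) - 49779 = (7717/9 + 2246) - 49779 = 27931/9 - 49779 = -420080/9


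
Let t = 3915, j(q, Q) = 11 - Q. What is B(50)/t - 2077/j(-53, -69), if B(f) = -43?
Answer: -1626979/62640 ≈ -25.973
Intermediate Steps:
B(50)/t - 2077/j(-53, -69) = -43/3915 - 2077/(11 - 1*(-69)) = -43*1/3915 - 2077/(11 + 69) = -43/3915 - 2077/80 = -1626979/62640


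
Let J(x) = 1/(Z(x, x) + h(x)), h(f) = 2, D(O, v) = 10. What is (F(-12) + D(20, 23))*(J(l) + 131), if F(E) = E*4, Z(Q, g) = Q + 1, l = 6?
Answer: -44840/9 ≈ -4982.2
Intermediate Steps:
Z(Q, g) = 1 + Q
J(x) = 1/(3 + x) (J(x) = 1/((1 + x) + 2) = 1/(3 + x))
F(E) = 4*E
(F(-12) + D(20, 23))*(J(l) + 131) = (4*(-12) + 10)*(1/(3 + 6) + 131) = (-48 + 10)*(1/9 + 131) = -38*(⅑ + 131) = -38*1180/9 = -44840/9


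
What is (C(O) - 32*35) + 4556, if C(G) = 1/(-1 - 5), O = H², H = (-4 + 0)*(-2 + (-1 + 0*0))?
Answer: 20615/6 ≈ 3435.8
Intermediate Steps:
H = 12 (H = -4*(-2 + (-1 + 0)) = -4*(-2 - 1) = -4*(-3) = 12)
O = 144 (O = 12² = 144)
C(G) = -⅙ (C(G) = 1/(-6) = -⅙)
(C(O) - 32*35) + 4556 = (-⅙ - 32*35) + 4556 = (-⅙ - 1120) + 4556 = -6721/6 + 4556 = 20615/6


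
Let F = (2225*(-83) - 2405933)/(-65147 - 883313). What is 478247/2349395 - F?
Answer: -281638166627/111415359085 ≈ -2.5278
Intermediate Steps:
F = 647652/237115 (F = (-184675 - 2405933)/(-948460) = -2590608*(-1/948460) = 647652/237115 ≈ 2.7314)
478247/2349395 - F = 478247/2349395 - 1*647652/237115 = 478247*(1/2349395) - 647652/237115 = 478247/2349395 - 647652/237115 = -281638166627/111415359085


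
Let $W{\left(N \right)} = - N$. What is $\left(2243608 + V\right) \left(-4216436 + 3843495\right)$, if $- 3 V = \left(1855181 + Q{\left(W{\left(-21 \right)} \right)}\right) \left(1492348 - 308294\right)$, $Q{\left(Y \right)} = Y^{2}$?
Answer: $\frac{819407288599646924}{3} \approx 2.7314 \cdot 10^{17}$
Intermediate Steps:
$V = - \frac{2197156651588}{3}$ ($V = - \frac{\left(1855181 + \left(\left(-1\right) \left(-21\right)\right)^{2}\right) \left(1492348 - 308294\right)}{3} = - \frac{\left(1855181 + 21^{2}\right) 1184054}{3} = - \frac{\left(1855181 + 441\right) 1184054}{3} = - \frac{1855622 \cdot 1184054}{3} = \left(- \frac{1}{3}\right) 2197156651588 = - \frac{2197156651588}{3} \approx -7.3239 \cdot 10^{11}$)
$\left(2243608 + V\right) \left(-4216436 + 3843495\right) = \left(2243608 - \frac{2197156651588}{3}\right) \left(-4216436 + 3843495\right) = \left(- \frac{2197149920764}{3}\right) \left(-372941\right) = \frac{819407288599646924}{3}$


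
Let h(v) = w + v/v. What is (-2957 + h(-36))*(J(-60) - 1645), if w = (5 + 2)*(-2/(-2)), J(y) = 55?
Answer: 4688910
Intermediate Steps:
w = 7 (w = 7*(-2*(-½)) = 7*1 = 7)
h(v) = 8 (h(v) = 7 + v/v = 7 + 1 = 8)
(-2957 + h(-36))*(J(-60) - 1645) = (-2957 + 8)*(55 - 1645) = -2949*(-1590) = 4688910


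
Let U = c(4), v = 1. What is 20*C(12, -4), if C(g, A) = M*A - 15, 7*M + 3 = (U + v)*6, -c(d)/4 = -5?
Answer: -11940/7 ≈ -1705.7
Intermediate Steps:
c(d) = 20 (c(d) = -4*(-5) = 20)
U = 20
M = 123/7 (M = -3/7 + ((20 + 1)*6)/7 = -3/7 + (21*6)/7 = -3/7 + (⅐)*126 = -3/7 + 18 = 123/7 ≈ 17.571)
C(g, A) = -15 + 123*A/7 (C(g, A) = 123*A/7 - 15 = -15 + 123*A/7)
20*C(12, -4) = 20*(-15 + (123/7)*(-4)) = 20*(-15 - 492/7) = 20*(-597/7) = -11940/7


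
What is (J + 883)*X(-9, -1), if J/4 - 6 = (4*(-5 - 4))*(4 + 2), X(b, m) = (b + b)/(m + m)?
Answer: 387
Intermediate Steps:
X(b, m) = b/m (X(b, m) = (2*b)/((2*m)) = (2*b)*(1/(2*m)) = b/m)
J = -840 (J = 24 + 4*((4*(-5 - 4))*(4 + 2)) = 24 + 4*((4*(-9))*6) = 24 + 4*(-36*6) = 24 + 4*(-216) = 24 - 864 = -840)
(J + 883)*X(-9, -1) = (-840 + 883)*(-9/(-1)) = 43*(-9*(-1)) = 43*9 = 387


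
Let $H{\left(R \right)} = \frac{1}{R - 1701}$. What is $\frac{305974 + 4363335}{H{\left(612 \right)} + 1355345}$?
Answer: $\frac{108188883}{31403632} \approx 3.4451$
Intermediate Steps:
$H{\left(R \right)} = \frac{1}{-1701 + R}$
$\frac{305974 + 4363335}{H{\left(612 \right)} + 1355345} = \frac{305974 + 4363335}{\frac{1}{-1701 + 612} + 1355345} = \frac{4669309}{\frac{1}{-1089} + 1355345} = \frac{4669309}{- \frac{1}{1089} + 1355345} = \frac{4669309}{\frac{1475970704}{1089}} = 4669309 \cdot \frac{1089}{1475970704} = \frac{108188883}{31403632}$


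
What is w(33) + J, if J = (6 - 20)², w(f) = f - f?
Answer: 196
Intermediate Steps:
w(f) = 0
J = 196 (J = (-14)² = 196)
w(33) + J = 0 + 196 = 196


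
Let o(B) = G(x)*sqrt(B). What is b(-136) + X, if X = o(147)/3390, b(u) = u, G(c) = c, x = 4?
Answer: -136 + 14*sqrt(3)/1695 ≈ -135.99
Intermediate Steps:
o(B) = 4*sqrt(B)
X = 14*sqrt(3)/1695 (X = (4*sqrt(147))/3390 = (4*(7*sqrt(3)))*(1/3390) = (28*sqrt(3))*(1/3390) = 14*sqrt(3)/1695 ≈ 0.014306)
b(-136) + X = -136 + 14*sqrt(3)/1695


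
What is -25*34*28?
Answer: -23800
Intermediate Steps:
-25*34*28 = -850*28 = -23800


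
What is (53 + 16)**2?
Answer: 4761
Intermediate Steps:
(53 + 16)**2 = 69**2 = 4761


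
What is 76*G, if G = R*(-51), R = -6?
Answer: 23256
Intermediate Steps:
G = 306 (G = -6*(-51) = 306)
76*G = 76*306 = 23256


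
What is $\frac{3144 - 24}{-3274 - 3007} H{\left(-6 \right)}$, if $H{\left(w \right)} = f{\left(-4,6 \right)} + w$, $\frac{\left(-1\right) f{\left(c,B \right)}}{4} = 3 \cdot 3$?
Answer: $\frac{131040}{6281} \approx 20.863$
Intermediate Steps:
$f{\left(c,B \right)} = -36$ ($f{\left(c,B \right)} = - 4 \cdot 3 \cdot 3 = \left(-4\right) 9 = -36$)
$H{\left(w \right)} = -36 + w$
$\frac{3144 - 24}{-3274 - 3007} H{\left(-6 \right)} = \frac{3144 - 24}{-3274 - 3007} \left(-36 - 6\right) = \frac{3144 - 24}{-6281} \left(-42\right) = 3120 \left(- \frac{1}{6281}\right) \left(-42\right) = \left(- \frac{3120}{6281}\right) \left(-42\right) = \frac{131040}{6281}$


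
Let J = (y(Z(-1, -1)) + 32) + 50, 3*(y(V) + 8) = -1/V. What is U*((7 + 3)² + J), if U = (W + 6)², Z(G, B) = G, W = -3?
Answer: 1569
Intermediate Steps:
y(V) = -8 - 1/(3*V) (y(V) = -8 + (-1/V)/3 = -8 - 1/(3*V))
U = 9 (U = (-3 + 6)² = 3² = 9)
J = 223/3 (J = ((-8 - ⅓/(-1)) + 32) + 50 = ((-8 - ⅓*(-1)) + 32) + 50 = ((-8 + ⅓) + 32) + 50 = (-23/3 + 32) + 50 = 73/3 + 50 = 223/3 ≈ 74.333)
U*((7 + 3)² + J) = 9*((7 + 3)² + 223/3) = 9*(10² + 223/3) = 9*(100 + 223/3) = 9*(523/3) = 1569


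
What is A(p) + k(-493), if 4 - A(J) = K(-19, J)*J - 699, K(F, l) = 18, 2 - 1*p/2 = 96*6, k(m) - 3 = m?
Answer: 20877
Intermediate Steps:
k(m) = 3 + m
p = -1148 (p = 4 - 192*6 = 4 - 2*576 = 4 - 1152 = -1148)
A(J) = 703 - 18*J (A(J) = 4 - (18*J - 699) = 4 - (-699 + 18*J) = 4 + (699 - 18*J) = 703 - 18*J)
A(p) + k(-493) = (703 - 18*(-1148)) + (3 - 493) = (703 + 20664) - 490 = 21367 - 490 = 20877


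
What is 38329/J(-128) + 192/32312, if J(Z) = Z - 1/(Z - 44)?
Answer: -543406828/1814665 ≈ -299.45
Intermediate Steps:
J(Z) = Z - 1/(-44 + Z)
38329/J(-128) + 192/32312 = 38329/(((-1 + (-128)**2 - 44*(-128))/(-44 - 128))) + 192/32312 = 38329/(((-1 + 16384 + 5632)/(-172))) + 192*(1/32312) = 38329/((-1/172*22015)) + 24/4039 = 38329/(-22015/172) + 24/4039 = 38329*(-172/22015) + 24/4039 = -6592588/22015 + 24/4039 = -543406828/1814665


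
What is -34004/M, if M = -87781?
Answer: 34004/87781 ≈ 0.38737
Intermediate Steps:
-34004/M = -34004/(-87781) = -34004*(-1/87781) = 34004/87781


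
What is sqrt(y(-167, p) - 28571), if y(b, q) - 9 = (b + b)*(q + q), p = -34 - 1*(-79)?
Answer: I*sqrt(58622) ≈ 242.12*I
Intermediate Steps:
p = 45 (p = -34 + 79 = 45)
y(b, q) = 9 + 4*b*q (y(b, q) = 9 + (b + b)*(q + q) = 9 + (2*b)*(2*q) = 9 + 4*b*q)
sqrt(y(-167, p) - 28571) = sqrt((9 + 4*(-167)*45) - 28571) = sqrt((9 - 30060) - 28571) = sqrt(-30051 - 28571) = sqrt(-58622) = I*sqrt(58622)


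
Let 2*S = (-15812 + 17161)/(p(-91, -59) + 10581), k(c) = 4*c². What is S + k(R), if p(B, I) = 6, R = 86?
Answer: 626412965/21174 ≈ 29584.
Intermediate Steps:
S = 1349/21174 (S = ((-15812 + 17161)/(6 + 10581))/2 = (1349/10587)/2 = (1349*(1/10587))/2 = (½)*(1349/10587) = 1349/21174 ≈ 0.063710)
S + k(R) = 1349/21174 + 4*86² = 1349/21174 + 4*7396 = 1349/21174 + 29584 = 626412965/21174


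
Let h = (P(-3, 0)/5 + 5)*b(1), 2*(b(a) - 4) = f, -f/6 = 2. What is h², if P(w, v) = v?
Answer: 100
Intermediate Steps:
f = -12 (f = -6*2 = -12)
b(a) = -2 (b(a) = 4 + (½)*(-12) = 4 - 6 = -2)
h = -10 (h = (0/5 + 5)*(-2) = (0*(⅕) + 5)*(-2) = (0 + 5)*(-2) = 5*(-2) = -10)
h² = (-10)² = 100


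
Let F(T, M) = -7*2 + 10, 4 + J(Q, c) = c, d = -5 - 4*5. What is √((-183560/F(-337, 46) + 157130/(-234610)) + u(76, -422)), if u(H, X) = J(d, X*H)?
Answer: √7603112806401/23461 ≈ 117.53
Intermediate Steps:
d = -25 (d = -5 - 20 = -25)
J(Q, c) = -4 + c
F(T, M) = -4 (F(T, M) = -14 + 10 = -4)
u(H, X) = -4 + H*X (u(H, X) = -4 + X*H = -4 + H*X)
√((-183560/F(-337, 46) + 157130/(-234610)) + u(76, -422)) = √((-183560/(-4) + 157130/(-234610)) + (-4 + 76*(-422))) = √((-183560*(-¼) + 157130*(-1/234610)) + (-4 - 32072)) = √((45890 - 15713/23461) - 32076) = √(1076609577/23461 - 32076) = √(324074541/23461) = √7603112806401/23461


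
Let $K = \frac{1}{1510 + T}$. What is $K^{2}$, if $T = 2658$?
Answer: $\frac{1}{17372224} \approx 5.7563 \cdot 10^{-8}$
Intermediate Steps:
$K = \frac{1}{4168}$ ($K = \frac{1}{1510 + 2658} = \frac{1}{4168} \approx 0.00023992$)
$K^{2} = \left(\frac{1}{4168}\right)^{2} = \frac{1}{17372224}$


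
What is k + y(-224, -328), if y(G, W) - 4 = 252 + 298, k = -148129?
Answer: -147575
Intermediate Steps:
y(G, W) = 554 (y(G, W) = 4 + (252 + 298) = 4 + 550 = 554)
k + y(-224, -328) = -148129 + 554 = -147575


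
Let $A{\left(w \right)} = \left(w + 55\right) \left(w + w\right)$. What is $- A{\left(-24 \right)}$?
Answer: $1488$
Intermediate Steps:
$A{\left(w \right)} = 2 w \left(55 + w\right)$ ($A{\left(w \right)} = \left(55 + w\right) 2 w = 2 w \left(55 + w\right)$)
$- A{\left(-24 \right)} = - 2 \left(-24\right) \left(55 - 24\right) = - 2 \left(-24\right) 31 = \left(-1\right) \left(-1488\right) = 1488$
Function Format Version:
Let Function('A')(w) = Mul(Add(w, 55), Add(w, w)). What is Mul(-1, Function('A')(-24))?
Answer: 1488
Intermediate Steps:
Function('A')(w) = Mul(2, w, Add(55, w)) (Function('A')(w) = Mul(Add(55, w), Mul(2, w)) = Mul(2, w, Add(55, w)))
Mul(-1, Function('A')(-24)) = Mul(-1, Mul(2, -24, Add(55, -24))) = Mul(-1, Mul(2, -24, 31)) = Mul(-1, -1488) = 1488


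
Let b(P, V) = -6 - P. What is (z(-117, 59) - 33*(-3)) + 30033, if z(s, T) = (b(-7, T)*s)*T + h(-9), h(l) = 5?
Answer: 23234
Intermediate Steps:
z(s, T) = 5 + T*s (z(s, T) = ((-6 - 1*(-7))*s)*T + 5 = ((-6 + 7)*s)*T + 5 = (1*s)*T + 5 = s*T + 5 = T*s + 5 = 5 + T*s)
(z(-117, 59) - 33*(-3)) + 30033 = ((5 + 59*(-117)) - 33*(-3)) + 30033 = ((5 - 6903) + 99) + 30033 = (-6898 + 99) + 30033 = -6799 + 30033 = 23234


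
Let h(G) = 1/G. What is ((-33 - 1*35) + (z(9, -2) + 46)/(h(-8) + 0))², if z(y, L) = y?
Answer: 258064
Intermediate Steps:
((-33 - 1*35) + (z(9, -2) + 46)/(h(-8) + 0))² = ((-33 - 1*35) + (9 + 46)/(1/(-8) + 0))² = ((-33 - 35) + 55/(-⅛ + 0))² = (-68 + 55/(-⅛))² = (-68 + 55*(-8))² = (-68 - 440)² = (-508)² = 258064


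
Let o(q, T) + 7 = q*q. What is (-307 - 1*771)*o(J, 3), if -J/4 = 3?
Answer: -147686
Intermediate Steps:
J = -12 (J = -4*3 = -12)
o(q, T) = -7 + q² (o(q, T) = -7 + q*q = -7 + q²)
(-307 - 1*771)*o(J, 3) = (-307 - 1*771)*(-7 + (-12)²) = (-307 - 771)*(-7 + 144) = -1078*137 = -147686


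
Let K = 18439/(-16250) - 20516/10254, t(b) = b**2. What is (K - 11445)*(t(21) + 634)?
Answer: -41012845214129/3332550 ≈ -1.2307e+7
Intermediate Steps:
K = -261229253/83313750 (K = 18439*(-1/16250) - 20516*1/10254 = -18439/16250 - 10258/5127 = -261229253/83313750 ≈ -3.1355)
(K - 11445)*(t(21) + 634) = (-261229253/83313750 - 11445)*(21**2 + 634) = -953787098003*(441 + 634)/83313750 = -953787098003/83313750*1075 = -41012845214129/3332550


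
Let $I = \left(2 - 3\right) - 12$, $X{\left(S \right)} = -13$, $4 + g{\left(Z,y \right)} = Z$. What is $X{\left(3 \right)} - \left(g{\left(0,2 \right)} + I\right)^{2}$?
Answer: $-302$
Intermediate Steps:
$g{\left(Z,y \right)} = -4 + Z$
$I = -13$ ($I = -1 - 12 = -13$)
$X{\left(3 \right)} - \left(g{\left(0,2 \right)} + I\right)^{2} = -13 - \left(\left(-4 + 0\right) - 13\right)^{2} = -13 - \left(-4 - 13\right)^{2} = -13 - \left(-17\right)^{2} = -13 - 289 = -302$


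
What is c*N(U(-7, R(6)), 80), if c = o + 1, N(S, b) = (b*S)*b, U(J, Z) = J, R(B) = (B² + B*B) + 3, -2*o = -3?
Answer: -112000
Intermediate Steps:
o = 3/2 (o = -½*(-3) = 3/2 ≈ 1.5000)
R(B) = 3 + 2*B² (R(B) = (B² + B²) + 3 = 2*B² + 3 = 3 + 2*B²)
N(S, b) = S*b² (N(S, b) = (S*b)*b = S*b²)
c = 5/2 (c = 3/2 + 1 = 5/2 ≈ 2.5000)
c*N(U(-7, R(6)), 80) = 5*(-7*80²)/2 = 5*(-7*6400)/2 = (5/2)*(-44800) = -112000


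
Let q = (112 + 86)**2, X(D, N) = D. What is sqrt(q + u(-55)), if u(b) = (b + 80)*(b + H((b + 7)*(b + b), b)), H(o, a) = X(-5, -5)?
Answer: 2*sqrt(9426) ≈ 194.18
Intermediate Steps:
H(o, a) = -5
q = 39204 (q = 198**2 = 39204)
u(b) = (-5 + b)*(80 + b) (u(b) = (b + 80)*(b - 5) = (80 + b)*(-5 + b) = (-5 + b)*(80 + b))
sqrt(q + u(-55)) = sqrt(39204 + (-400 + (-55)**2 + 75*(-55))) = sqrt(39204 + (-400 + 3025 - 4125)) = sqrt(39204 - 1500) = sqrt(37704) = 2*sqrt(9426)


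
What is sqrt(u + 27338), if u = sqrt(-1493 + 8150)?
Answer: sqrt(27338 + sqrt(6657)) ≈ 165.59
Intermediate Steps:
u = sqrt(6657) ≈ 81.590
sqrt(u + 27338) = sqrt(sqrt(6657) + 27338) = sqrt(27338 + sqrt(6657))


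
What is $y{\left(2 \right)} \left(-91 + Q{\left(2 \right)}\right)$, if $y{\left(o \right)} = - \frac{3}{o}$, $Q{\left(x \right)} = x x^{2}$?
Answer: $\frac{249}{2} \approx 124.5$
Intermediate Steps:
$Q{\left(x \right)} = x^{3}$
$y{\left(2 \right)} \left(-91 + Q{\left(2 \right)}\right) = - \frac{3}{2} \left(-91 + 2^{3}\right) = \left(-3\right) \frac{1}{2} \left(-91 + 8\right) = \left(- \frac{3}{2}\right) \left(-83\right) = \frac{249}{2}$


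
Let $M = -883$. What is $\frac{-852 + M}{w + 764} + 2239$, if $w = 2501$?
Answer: $\frac{1461720}{653} \approx 2238.5$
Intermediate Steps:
$\frac{-852 + M}{w + 764} + 2239 = \frac{-852 - 883}{2501 + 764} + 2239 = - \frac{1735}{3265} + 2239 = \left(-1735\right) \frac{1}{3265} + 2239 = - \frac{347}{653} + 2239 = \frac{1461720}{653}$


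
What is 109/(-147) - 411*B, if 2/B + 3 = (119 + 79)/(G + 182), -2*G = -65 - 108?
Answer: 2398349/6615 ≈ 362.56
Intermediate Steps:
G = 173/2 (G = -(-65 - 108)/2 = -1/2*(-173) = 173/2 ≈ 86.500)
B = -358/405 (B = 2/(-3 + (119 + 79)/(173/2 + 182)) = 2/(-3 + 198/(537/2)) = 2/(-3 + 198*(2/537)) = 2/(-3 + 132/179) = 2/(-405/179) = 2*(-179/405) = -358/405 ≈ -0.88395)
109/(-147) - 411*B = 109/(-147) - 411*(-358/405) = 109*(-1/147) + 49046/135 = -109/147 + 49046/135 = 2398349/6615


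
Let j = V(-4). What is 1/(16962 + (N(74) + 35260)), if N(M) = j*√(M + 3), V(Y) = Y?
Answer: 26111/1363568026 + √77/681784013 ≈ 1.9162e-5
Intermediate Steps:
j = -4
N(M) = -4*√(3 + M) (N(M) = -4*√(M + 3) = -4*√(3 + M))
1/(16962 + (N(74) + 35260)) = 1/(16962 + (-4*√(3 + 74) + 35260)) = 1/(16962 + (-4*√77 + 35260)) = 1/(16962 + (35260 - 4*√77)) = 1/(52222 - 4*√77)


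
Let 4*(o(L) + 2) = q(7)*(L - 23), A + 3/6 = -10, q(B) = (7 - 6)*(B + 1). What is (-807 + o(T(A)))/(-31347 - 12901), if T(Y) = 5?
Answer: 845/44248 ≈ 0.019097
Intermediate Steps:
q(B) = 1 + B (q(B) = 1*(1 + B) = 1 + B)
A = -21/2 (A = -1/2 - 10 = -21/2 ≈ -10.500)
o(L) = -48 + 2*L (o(L) = -2 + ((1 + 7)*(L - 23))/4 = -2 + (8*(-23 + L))/4 = -2 + (-184 + 8*L)/4 = -2 + (-46 + 2*L) = -48 + 2*L)
(-807 + o(T(A)))/(-31347 - 12901) = (-807 + (-48 + 2*5))/(-31347 - 12901) = (-807 + (-48 + 10))/(-44248) = (-807 - 38)*(-1/44248) = -845*(-1/44248) = 845/44248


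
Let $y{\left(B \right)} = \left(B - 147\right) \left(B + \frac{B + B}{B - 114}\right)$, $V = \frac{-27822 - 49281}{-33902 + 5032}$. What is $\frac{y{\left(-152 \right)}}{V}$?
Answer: $\frac{233731520}{13839} \approx 16889.0$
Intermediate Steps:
$V = \frac{77103}{28870}$ ($V = - \frac{77103}{-28870} = \left(-77103\right) \left(- \frac{1}{28870}\right) = \frac{77103}{28870} \approx 2.6707$)
$y{\left(B \right)} = \left(-147 + B\right) \left(B + \frac{2 B}{-114 + B}\right)$
$\frac{y{\left(-152 \right)}}{V} = \frac{\left(-152\right) \frac{1}{-114 - 152} \left(16464 + \left(-152\right)^{2} - -39368\right)}{\frac{77103}{28870}} = - \frac{152 \left(16464 + 23104 + 39368\right)}{-266} \cdot \frac{28870}{77103} = \left(-152\right) \left(- \frac{1}{266}\right) 78936 \cdot \frac{28870}{77103} = \frac{315744}{7} \cdot \frac{28870}{77103} = \frac{233731520}{13839}$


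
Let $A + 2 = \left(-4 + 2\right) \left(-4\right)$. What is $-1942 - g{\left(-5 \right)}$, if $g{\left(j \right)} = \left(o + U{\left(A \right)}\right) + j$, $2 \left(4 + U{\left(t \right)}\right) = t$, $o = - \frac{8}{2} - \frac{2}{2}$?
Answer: $-1931$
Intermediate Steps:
$A = 6$ ($A = -2 + \left(-4 + 2\right) \left(-4\right) = -2 - -8 = -2 + 8 = 6$)
$o = -5$ ($o = \left(-8\right) \frac{1}{2} - 1 = -4 - 1 = -5$)
$U{\left(t \right)} = -4 + \frac{t}{2}$
$g{\left(j \right)} = -6 + j$ ($g{\left(j \right)} = \left(-5 + \left(-4 + \frac{1}{2} \cdot 6\right)\right) + j = \left(-5 + \left(-4 + 3\right)\right) + j = \left(-5 - 1\right) + j = -6 + j$)
$-1942 - g{\left(-5 \right)} = -1942 - \left(-6 - 5\right) = -1942 - -11 = -1942 + 11 = -1931$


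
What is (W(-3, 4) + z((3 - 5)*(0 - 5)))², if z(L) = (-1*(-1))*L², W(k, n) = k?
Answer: 9409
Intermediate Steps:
z(L) = L² (z(L) = 1*L² = L²)
(W(-3, 4) + z((3 - 5)*(0 - 5)))² = (-3 + ((3 - 5)*(0 - 5))²)² = (-3 + (-2*(-5))²)² = (-3 + 10²)² = (-3 + 100)² = 97² = 9409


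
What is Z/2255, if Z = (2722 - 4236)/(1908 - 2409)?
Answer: 1514/1129755 ≈ 0.0013401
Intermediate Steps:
Z = 1514/501 (Z = -1514/(-501) = -1514*(-1/501) = 1514/501 ≈ 3.0220)
Z/2255 = (1514/501)/2255 = (1514/501)*(1/2255) = 1514/1129755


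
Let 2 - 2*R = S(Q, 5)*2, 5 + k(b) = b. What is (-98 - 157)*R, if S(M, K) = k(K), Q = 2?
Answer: -255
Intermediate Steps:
k(b) = -5 + b
S(M, K) = -5 + K
R = 1 (R = 1 - (-5 + 5)*2/2 = 1 - 0*2 = 1 - ½*0 = 1 + 0 = 1)
(-98 - 157)*R = (-98 - 157)*1 = -255*1 = -255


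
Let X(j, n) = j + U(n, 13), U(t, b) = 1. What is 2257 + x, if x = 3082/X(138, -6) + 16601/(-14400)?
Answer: 4559684461/2001600 ≈ 2278.0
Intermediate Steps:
X(j, n) = 1 + j (X(j, n) = j + 1 = 1 + j)
x = 42073261/2001600 (x = 3082/(1 + 138) + 16601/(-14400) = 3082/139 + 16601*(-1/14400) = 3082*(1/139) - 16601/14400 = 3082/139 - 16601/14400 = 42073261/2001600 ≈ 21.020)
2257 + x = 2257 + 42073261/2001600 = 4559684461/2001600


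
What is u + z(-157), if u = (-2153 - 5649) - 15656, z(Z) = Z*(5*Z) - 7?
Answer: 99780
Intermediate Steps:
z(Z) = -7 + 5*Z² (z(Z) = 5*Z² - 7 = -7 + 5*Z²)
u = -23458 (u = -7802 - 15656 = -23458)
u + z(-157) = -23458 + (-7 + 5*(-157)²) = -23458 + (-7 + 5*24649) = -23458 + (-7 + 123245) = -23458 + 123238 = 99780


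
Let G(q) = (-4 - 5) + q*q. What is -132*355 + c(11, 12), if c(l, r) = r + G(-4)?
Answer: -46841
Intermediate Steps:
G(q) = -9 + q²
c(l, r) = 7 + r (c(l, r) = r + (-9 + (-4)²) = r + (-9 + 16) = r + 7 = 7 + r)
-132*355 + c(11, 12) = -132*355 + (7 + 12) = -46860 + 19 = -46841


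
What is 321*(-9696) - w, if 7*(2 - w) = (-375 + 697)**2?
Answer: -3097606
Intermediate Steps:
w = -14810 (w = 2 - (-375 + 697)**2/7 = 2 - 1/7*322**2 = 2 - 1/7*103684 = 2 - 14812 = -14810)
321*(-9696) - w = 321*(-9696) - 1*(-14810) = -3112416 + 14810 = -3097606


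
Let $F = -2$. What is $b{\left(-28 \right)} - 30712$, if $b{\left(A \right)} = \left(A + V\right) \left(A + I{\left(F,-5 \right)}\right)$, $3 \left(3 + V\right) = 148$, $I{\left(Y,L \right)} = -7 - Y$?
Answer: $-31317$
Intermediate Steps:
$V = \frac{139}{3}$ ($V = -3 + \frac{1}{3} \cdot 148 = -3 + \frac{148}{3} = \frac{139}{3} \approx 46.333$)
$b{\left(A \right)} = \left(-5 + A\right) \left(\frac{139}{3} + A\right)$ ($b{\left(A \right)} = \left(A + \frac{139}{3}\right) \left(A - 5\right) = \left(\frac{139}{3} + A\right) \left(A + \left(-7 + 2\right)\right) = \left(\frac{139}{3} + A\right) \left(A - 5\right) = \left(\frac{139}{3} + A\right) \left(-5 + A\right) = \left(-5 + A\right) \left(\frac{139}{3} + A\right)$)
$b{\left(-28 \right)} - 30712 = \left(- \frac{695}{3} + \left(-28\right)^{2} + \frac{124}{3} \left(-28\right)\right) - 30712 = \left(- \frac{695}{3} + 784 - \frac{3472}{3}\right) - 30712 = -605 - 30712 = -31317$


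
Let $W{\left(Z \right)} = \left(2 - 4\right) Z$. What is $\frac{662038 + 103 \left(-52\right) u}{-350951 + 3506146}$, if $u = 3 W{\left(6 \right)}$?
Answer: $\frac{854854}{3155195} \approx 0.27094$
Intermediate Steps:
$W{\left(Z \right)} = - 2 Z$
$u = -36$ ($u = 3 \left(\left(-2\right) 6\right) = 3 \left(-12\right) = -36$)
$\frac{662038 + 103 \left(-52\right) u}{-350951 + 3506146} = \frac{662038 + 103 \left(-52\right) \left(-36\right)}{-350951 + 3506146} = \frac{662038 - -192816}{3155195} = \left(662038 + 192816\right) \frac{1}{3155195} = 854854 \cdot \frac{1}{3155195} = \frac{854854}{3155195}$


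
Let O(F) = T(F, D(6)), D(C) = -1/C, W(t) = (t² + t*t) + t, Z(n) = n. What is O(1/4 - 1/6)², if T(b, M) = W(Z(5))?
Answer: 3025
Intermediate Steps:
W(t) = t + 2*t² (W(t) = (t² + t²) + t = 2*t² + t = t + 2*t²)
T(b, M) = 55 (T(b, M) = 5*(1 + 2*5) = 5*(1 + 10) = 5*11 = 55)
O(F) = 55
O(1/4 - 1/6)² = 55² = 3025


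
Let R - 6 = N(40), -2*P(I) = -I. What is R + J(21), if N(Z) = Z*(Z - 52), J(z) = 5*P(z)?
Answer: -843/2 ≈ -421.50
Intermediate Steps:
P(I) = I/2 (P(I) = -(-1)*I/2 = I/2)
J(z) = 5*z/2 (J(z) = 5*(z/2) = 5*z/2)
N(Z) = Z*(-52 + Z)
R = -474 (R = 6 + 40*(-52 + 40) = 6 + 40*(-12) = 6 - 480 = -474)
R + J(21) = -474 + (5/2)*21 = -474 + 105/2 = -843/2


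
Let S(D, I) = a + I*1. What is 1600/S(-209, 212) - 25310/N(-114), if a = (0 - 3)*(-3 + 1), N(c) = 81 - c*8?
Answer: -1964390/108237 ≈ -18.149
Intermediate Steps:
N(c) = 81 - 8*c
a = 6 (a = -3*(-2) = 6)
S(D, I) = 6 + I (S(D, I) = 6 + I*1 = 6 + I)
1600/S(-209, 212) - 25310/N(-114) = 1600/(6 + 212) - 25310/(81 - 8*(-114)) = 1600/218 - 25310/(81 + 912) = 1600*(1/218) - 25310/993 = 800/109 - 25310*1/993 = 800/109 - 25310/993 = -1964390/108237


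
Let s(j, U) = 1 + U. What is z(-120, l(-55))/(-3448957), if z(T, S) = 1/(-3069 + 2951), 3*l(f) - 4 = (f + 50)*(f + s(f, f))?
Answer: 1/406976926 ≈ 2.4571e-9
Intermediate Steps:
l(f) = 4/3 + (1 + 2*f)*(50 + f)/3 (l(f) = 4/3 + ((f + 50)*(f + (1 + f)))/3 = 4/3 + ((50 + f)*(1 + 2*f))/3 = 4/3 + ((1 + 2*f)*(50 + f))/3 = 4/3 + (1 + 2*f)*(50 + f)/3)
z(T, S) = -1/118 (z(T, S) = 1/(-118) = -1/118)
z(-120, l(-55))/(-3448957) = -1/118/(-3448957) = -1/118*(-1/3448957) = 1/406976926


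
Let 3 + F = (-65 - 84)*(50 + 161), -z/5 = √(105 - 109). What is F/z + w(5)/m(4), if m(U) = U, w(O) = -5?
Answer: -5/4 - 15721*I/5 ≈ -1.25 - 3144.2*I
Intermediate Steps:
z = -10*I (z = -5*√(105 - 109) = -10*I ≈ -10.0*I)
F = -31442 (F = -3 + (-65 - 84)*(50 + 161) = -3 - 149*211 = -3 - 31439 = -31442)
F/z + w(5)/m(4) = -31442*I/10 - 5/4 = -15721*I/5 - 5*¼ = -15721*I/5 - 5/4 = -5/4 - 15721*I/5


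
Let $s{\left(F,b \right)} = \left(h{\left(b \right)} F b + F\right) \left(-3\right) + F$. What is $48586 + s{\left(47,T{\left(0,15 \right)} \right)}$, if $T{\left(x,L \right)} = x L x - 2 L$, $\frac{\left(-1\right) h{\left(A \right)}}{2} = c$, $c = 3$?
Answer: $23112$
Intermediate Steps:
$h{\left(A \right)} = -6$ ($h{\left(A \right)} = \left(-2\right) 3 = -6$)
$T{\left(x,L \right)} = - 2 L + L x^{2}$ ($T{\left(x,L \right)} = L x x - 2 L = L x^{2} - 2 L = - 2 L + L x^{2}$)
$s{\left(F,b \right)} = - 2 F + 18 F b$ ($s{\left(F,b \right)} = \left(- 6 F b + F\right) \left(-3\right) + F = \left(F - 6 F b\right) \left(-3\right) + F = \left(- 3 F + 18 F b\right) + F = - 2 F + 18 F b$)
$48586 + s{\left(47,T{\left(0,15 \right)} \right)} = 48586 + 2 \cdot 47 \left(-1 + 9 \cdot 15 \left(-2 + 0^{2}\right)\right) = 48586 + 2 \cdot 47 \left(-1 + 9 \cdot 15 \left(-2 + 0\right)\right) = 48586 + 2 \cdot 47 \left(-1 + 9 \cdot 15 \left(-2\right)\right) = 48586 + 2 \cdot 47 \left(-1 + 9 \left(-30\right)\right) = 48586 + 2 \cdot 47 \left(-1 - 270\right) = 48586 + 2 \cdot 47 \left(-271\right) = 48586 - 25474 = 23112$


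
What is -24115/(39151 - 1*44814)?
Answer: 3445/809 ≈ 4.2583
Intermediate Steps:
-24115/(39151 - 1*44814) = -24115/(39151 - 44814) = -24115/(-5663) = -24115*(-1/5663) = 3445/809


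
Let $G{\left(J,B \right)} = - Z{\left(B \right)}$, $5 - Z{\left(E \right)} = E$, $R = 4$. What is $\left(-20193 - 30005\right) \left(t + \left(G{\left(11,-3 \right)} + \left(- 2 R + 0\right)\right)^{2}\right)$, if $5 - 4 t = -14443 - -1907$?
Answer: $- \frac{340467935}{2} \approx -1.7023 \cdot 10^{8}$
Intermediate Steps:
$Z{\left(E \right)} = 5 - E$
$G{\left(J,B \right)} = -5 + B$ ($G{\left(J,B \right)} = - (5 - B) = -5 + B$)
$t = \frac{12541}{4}$ ($t = \frac{5}{4} - \frac{-14443 - -1907}{4} = \frac{5}{4} - \frac{-14443 + 1907}{4} = \frac{5}{4} - -3134 = \frac{5}{4} + 3134 = \frac{12541}{4} \approx 3135.3$)
$\left(-20193 - 30005\right) \left(t + \left(G{\left(11,-3 \right)} + \left(- 2 R + 0\right)\right)^{2}\right) = \left(-20193 - 30005\right) \left(\frac{12541}{4} + \left(\left(-5 - 3\right) + \left(\left(-2\right) 4 + 0\right)\right)^{2}\right) = - 50198 \left(\frac{12541}{4} + \left(-8 + \left(-8 + 0\right)\right)^{2}\right) = - 50198 \left(\frac{12541}{4} + \left(-8 - 8\right)^{2}\right) = - 50198 \left(\frac{12541}{4} + \left(-16\right)^{2}\right) = - 50198 \left(\frac{12541}{4} + 256\right) = \left(-50198\right) \frac{13565}{4} = - \frac{340467935}{2}$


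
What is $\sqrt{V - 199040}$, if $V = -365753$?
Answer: $i \sqrt{564793} \approx 751.53 i$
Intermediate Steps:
$\sqrt{V - 199040} = \sqrt{-365753 - 199040} = \sqrt{-564793} = i \sqrt{564793}$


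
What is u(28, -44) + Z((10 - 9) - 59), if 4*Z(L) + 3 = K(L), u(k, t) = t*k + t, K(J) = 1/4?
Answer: -20427/16 ≈ -1276.7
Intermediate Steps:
K(J) = ¼
u(k, t) = t + k*t (u(k, t) = k*t + t = t + k*t)
Z(L) = -11/16 (Z(L) = -¾ + (¼)*(¼) = -¾ + 1/16 = -11/16)
u(28, -44) + Z((10 - 9) - 59) = -44*(1 + 28) - 11/16 = -44*29 - 11/16 = -1276 - 11/16 = -20427/16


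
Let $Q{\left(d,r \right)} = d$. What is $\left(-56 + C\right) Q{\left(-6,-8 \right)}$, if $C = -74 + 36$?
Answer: $564$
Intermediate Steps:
$C = -38$
$\left(-56 + C\right) Q{\left(-6,-8 \right)} = \left(-56 - 38\right) \left(-6\right) = \left(-94\right) \left(-6\right) = 564$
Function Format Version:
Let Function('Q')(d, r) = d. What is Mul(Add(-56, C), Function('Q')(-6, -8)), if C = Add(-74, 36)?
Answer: 564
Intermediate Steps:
C = -38
Mul(Add(-56, C), Function('Q')(-6, -8)) = Mul(Add(-56, -38), -6) = Mul(-94, -6) = 564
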